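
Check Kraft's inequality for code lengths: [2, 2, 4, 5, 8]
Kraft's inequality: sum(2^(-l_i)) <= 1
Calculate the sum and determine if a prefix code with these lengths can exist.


Sum = 2^(-2) + 2^(-2) + 2^(-4) + 2^(-5) + 2^(-8)
    = 0.25 + 0.25 + 0.0625 + 0.03125 + 0.00390625
    = 153/256 = 0.59765625
Since 0.59765625 <= 1, Kraft's inequality IS satisfied.
A prefix code with these lengths CAN exist.

Kraft sum = 0.59765625. Satisfied.


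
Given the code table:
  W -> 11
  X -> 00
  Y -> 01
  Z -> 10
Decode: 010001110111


Decoding:
01 -> Y
00 -> X
01 -> Y
11 -> W
01 -> Y
11 -> W


Result: YXYWYW


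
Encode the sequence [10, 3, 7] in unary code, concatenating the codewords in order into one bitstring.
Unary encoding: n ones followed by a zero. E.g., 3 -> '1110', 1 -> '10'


Encode each number as n ones followed by a terminating 0:
  10 -> 11111111110 (11 bits)
  3 -> 1110 (4 bits)
  7 -> 11111110 (8 bits)
Total length = 11 + 4 + 8 = 23 bits.

Unary([10, 3, 7]) = 11111111110111011111110 (23 bits)


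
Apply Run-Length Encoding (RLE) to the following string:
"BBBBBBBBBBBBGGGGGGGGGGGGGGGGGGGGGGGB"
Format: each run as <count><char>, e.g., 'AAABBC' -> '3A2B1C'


Scanning runs left to right:
  i=0: run of 'B' x 12 -> '12B'
  i=12: run of 'G' x 23 -> '23G'
  i=35: run of 'B' x 1 -> '1B'

RLE = 12B23G1B


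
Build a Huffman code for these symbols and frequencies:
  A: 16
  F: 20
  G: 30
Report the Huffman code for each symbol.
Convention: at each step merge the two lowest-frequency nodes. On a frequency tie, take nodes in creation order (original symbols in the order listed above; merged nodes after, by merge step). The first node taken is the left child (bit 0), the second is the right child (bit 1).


Huffman tree construction:
Step 1: Merge A(16) + F(20) = 36
Step 2: Merge G(30) + (A+F)(36) = 66
Read each symbol's code off the tree from the root (left child = 0, right child = 1).

Codes:
  A: 10 (length 2)
  F: 11 (length 2)
  G: 0 (length 1)
Average code length: 102/66 = 1.5455 bits/symbol


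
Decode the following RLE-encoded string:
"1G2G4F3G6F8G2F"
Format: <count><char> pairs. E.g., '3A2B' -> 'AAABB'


Expanding each <count><char> pair:
  1G -> 'G'
  2G -> 'GG'
  4F -> 'FFFF'
  3G -> 'GGG'
  6F -> 'FFFFFF'
  8G -> 'GGGGGGGG'
  2F -> 'FF'

Decoded = GGGFFFFGGGFFFFFFGGGGGGGGFF


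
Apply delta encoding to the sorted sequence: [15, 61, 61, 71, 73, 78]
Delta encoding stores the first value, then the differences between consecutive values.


First value: 15
Deltas:
  61 - 15 = 46
  61 - 61 = 0
  71 - 61 = 10
  73 - 71 = 2
  78 - 73 = 5


Delta encoded: [15, 46, 0, 10, 2, 5]


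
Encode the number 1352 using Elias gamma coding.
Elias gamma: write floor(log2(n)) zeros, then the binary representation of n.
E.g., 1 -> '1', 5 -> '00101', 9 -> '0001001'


num_bits = floor(log2(1352)) + 1 = 11
leading_zeros = num_bits - 1 = 10
binary(1352) = 10101001000

Elias gamma(1352) = '0000000000' + '10101001000' = 000000000010101001000 (21 bits)


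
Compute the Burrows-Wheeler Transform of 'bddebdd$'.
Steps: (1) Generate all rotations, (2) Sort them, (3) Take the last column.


Rotations (sorted):
  0: $bddebdd -> last char: d
  1: bdd$bdde -> last char: e
  2: bddebdd$ -> last char: $
  3: d$bddebd -> last char: d
  4: dd$bddeb -> last char: b
  5: ddebdd$b -> last char: b
  6: debdd$bd -> last char: d
  7: ebdd$bdd -> last char: d


BWT = de$dbbdd


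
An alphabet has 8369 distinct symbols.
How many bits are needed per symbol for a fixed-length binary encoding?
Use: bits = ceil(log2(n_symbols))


log2(8369) = 13.0308
Bracket: 2^13 = 8192 < 8369 <= 2^14 = 16384
So ceil(log2(8369)) = 14

bits = ceil(log2(8369)) = ceil(13.0308) = 14 bits


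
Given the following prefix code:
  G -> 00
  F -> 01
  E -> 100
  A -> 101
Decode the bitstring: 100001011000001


Decoding step by step:
Bits 100 -> E
Bits 00 -> G
Bits 101 -> A
Bits 100 -> E
Bits 00 -> G
Bits 01 -> F


Decoded message: EGAEGF


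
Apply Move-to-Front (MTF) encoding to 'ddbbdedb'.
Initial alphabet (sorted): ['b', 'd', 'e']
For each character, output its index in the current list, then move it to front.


MTF encoding:
'd': index 1 in ['b', 'd', 'e'] -> ['d', 'b', 'e']
'd': index 0 in ['d', 'b', 'e'] -> ['d', 'b', 'e']
'b': index 1 in ['d', 'b', 'e'] -> ['b', 'd', 'e']
'b': index 0 in ['b', 'd', 'e'] -> ['b', 'd', 'e']
'd': index 1 in ['b', 'd', 'e'] -> ['d', 'b', 'e']
'e': index 2 in ['d', 'b', 'e'] -> ['e', 'd', 'b']
'd': index 1 in ['e', 'd', 'b'] -> ['d', 'e', 'b']
'b': index 2 in ['d', 'e', 'b'] -> ['b', 'd', 'e']


Output: [1, 0, 1, 0, 1, 2, 1, 2]


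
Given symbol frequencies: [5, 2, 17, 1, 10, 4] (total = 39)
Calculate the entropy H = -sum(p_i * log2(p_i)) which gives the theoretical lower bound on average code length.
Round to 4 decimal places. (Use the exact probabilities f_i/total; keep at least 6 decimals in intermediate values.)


Per-symbol terms -p_i * log2(p_i) with p_i = f_i/39:
  p = 5/39 = 0.128205: log2(p) = -2.963474, -p*log2(p) = 0.379933
  p = 2/39 = 0.051282: log2(p) = -4.285402, -p*log2(p) = 0.219764
  p = 17/39 = 0.435897: log2(p) = -1.197939, -p*log2(p) = 0.522179
  p = 1/39 = 0.025641: log2(p) = -5.285402, -p*log2(p) = 0.135523
  p = 10/39 = 0.256410: log2(p) = -1.963474, -p*log2(p) = 0.503455
  p = 4/39 = 0.102564: log2(p) = -3.285402, -p*log2(p) = 0.336964
H = 0.379933 + 0.219764 + 0.522179 + 0.135523 + 0.503455 + 0.336964 = 2.097818

H = 2.0978 bits/symbol


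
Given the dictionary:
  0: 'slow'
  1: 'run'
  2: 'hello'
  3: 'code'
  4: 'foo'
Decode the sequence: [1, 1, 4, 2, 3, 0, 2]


Look up each index in the dictionary:
  1 -> 'run'
  1 -> 'run'
  4 -> 'foo'
  2 -> 'hello'
  3 -> 'code'
  0 -> 'slow'
  2 -> 'hello'

Decoded: "run run foo hello code slow hello"


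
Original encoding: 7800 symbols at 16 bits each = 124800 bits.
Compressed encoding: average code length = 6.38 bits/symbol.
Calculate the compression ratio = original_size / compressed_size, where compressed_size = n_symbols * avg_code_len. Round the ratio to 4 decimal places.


original_size = n_symbols * orig_bits = 7800 * 16 = 124800 bits
compressed_size = n_symbols * avg_code_len = 7800 * 6.38 = 49764.0 bits
ratio = original_size / compressed_size = 124800 / 49764.0 = 2.5078

Compression ratio = 2.5078


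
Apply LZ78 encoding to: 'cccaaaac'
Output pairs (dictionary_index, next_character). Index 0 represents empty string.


LZ78 encoding steps:
Dictionary: {0: ''}
Step 1: w='' (idx 0), next='c' -> output (0, 'c'), add 'c' as idx 1
Step 2: w='c' (idx 1), next='c' -> output (1, 'c'), add 'cc' as idx 2
Step 3: w='' (idx 0), next='a' -> output (0, 'a'), add 'a' as idx 3
Step 4: w='a' (idx 3), next='a' -> output (3, 'a'), add 'aa' as idx 4
Step 5: w='a' (idx 3), next='c' -> output (3, 'c'), add 'ac' as idx 5


Encoded: [(0, 'c'), (1, 'c'), (0, 'a'), (3, 'a'), (3, 'c')]


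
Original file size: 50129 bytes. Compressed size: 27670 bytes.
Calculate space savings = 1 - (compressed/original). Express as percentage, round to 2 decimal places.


ratio = compressed/original = 27670/50129 = 0.551976
savings = 1 - ratio = 1 - 0.551976 = 0.448024
as a percentage: 0.448024 * 100 = 44.8%

Space savings = 1 - 27670/50129 = 44.8%


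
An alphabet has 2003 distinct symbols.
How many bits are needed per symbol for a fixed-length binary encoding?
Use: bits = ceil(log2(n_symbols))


log2(2003) = 10.9679
Bracket: 2^10 = 1024 < 2003 <= 2^11 = 2048
So ceil(log2(2003)) = 11

bits = ceil(log2(2003)) = ceil(10.9679) = 11 bits


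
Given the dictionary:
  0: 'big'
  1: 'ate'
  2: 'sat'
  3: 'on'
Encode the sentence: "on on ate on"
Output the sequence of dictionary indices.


Look up each word in the dictionary:
  'on' -> 3
  'on' -> 3
  'ate' -> 1
  'on' -> 3

Encoded: [3, 3, 1, 3]


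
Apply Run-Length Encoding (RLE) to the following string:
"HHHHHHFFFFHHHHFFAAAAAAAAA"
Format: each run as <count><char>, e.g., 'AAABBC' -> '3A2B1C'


Scanning runs left to right:
  i=0: run of 'H' x 6 -> '6H'
  i=6: run of 'F' x 4 -> '4F'
  i=10: run of 'H' x 4 -> '4H'
  i=14: run of 'F' x 2 -> '2F'
  i=16: run of 'A' x 9 -> '9A'

RLE = 6H4F4H2F9A


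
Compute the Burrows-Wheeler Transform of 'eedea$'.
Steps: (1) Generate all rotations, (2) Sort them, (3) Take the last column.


Rotations (sorted):
  0: $eedea -> last char: a
  1: a$eede -> last char: e
  2: dea$ee -> last char: e
  3: ea$eed -> last char: d
  4: edea$e -> last char: e
  5: eedea$ -> last char: $


BWT = aeede$


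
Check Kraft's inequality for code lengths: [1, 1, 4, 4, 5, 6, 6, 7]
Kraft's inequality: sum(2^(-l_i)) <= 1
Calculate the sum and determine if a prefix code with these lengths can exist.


Sum = 2^(-1) + 2^(-1) + 2^(-4) + 2^(-4) + 2^(-5) + 2^(-6) + 2^(-6) + 2^(-7)
    = 0.5 + 0.5 + 0.0625 + 0.0625 + 0.03125 + 0.015625 + 0.015625 + 0.0078125
    = 153/128 = 1.1953125
Since 1.1953125 > 1, Kraft's inequality is NOT satisfied.
A prefix code with these lengths CANNOT exist.

Kraft sum = 1.1953125. Not satisfied.


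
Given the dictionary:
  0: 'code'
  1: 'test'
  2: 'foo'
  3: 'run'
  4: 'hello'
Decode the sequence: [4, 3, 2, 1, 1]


Look up each index in the dictionary:
  4 -> 'hello'
  3 -> 'run'
  2 -> 'foo'
  1 -> 'test'
  1 -> 'test'

Decoded: "hello run foo test test"


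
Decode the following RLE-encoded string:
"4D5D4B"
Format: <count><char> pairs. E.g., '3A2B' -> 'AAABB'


Expanding each <count><char> pair:
  4D -> 'DDDD'
  5D -> 'DDDDD'
  4B -> 'BBBB'

Decoded = DDDDDDDDDBBBB


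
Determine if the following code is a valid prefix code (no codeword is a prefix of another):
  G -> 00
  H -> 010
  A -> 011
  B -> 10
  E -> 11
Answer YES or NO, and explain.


Checking each pair (does one codeword prefix another?):
  G='00' vs H='010': no prefix
  G='00' vs A='011': no prefix
  G='00' vs B='10': no prefix
  G='00' vs E='11': no prefix
  H='010' vs G='00': no prefix
  H='010' vs A='011': no prefix
  H='010' vs B='10': no prefix
  H='010' vs E='11': no prefix
  A='011' vs G='00': no prefix
  A='011' vs H='010': no prefix
  A='011' vs B='10': no prefix
  A='011' vs E='11': no prefix
  B='10' vs G='00': no prefix
  B='10' vs H='010': no prefix
  B='10' vs A='011': no prefix
  B='10' vs E='11': no prefix
  E='11' vs G='00': no prefix
  E='11' vs H='010': no prefix
  E='11' vs A='011': no prefix
  E='11' vs B='10': no prefix
No violation found over all pairs.

YES -- this is a valid prefix code. No codeword is a prefix of any other codeword.


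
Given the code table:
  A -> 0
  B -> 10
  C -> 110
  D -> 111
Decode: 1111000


Decoding:
111 -> D
10 -> B
0 -> A
0 -> A


Result: DBAA


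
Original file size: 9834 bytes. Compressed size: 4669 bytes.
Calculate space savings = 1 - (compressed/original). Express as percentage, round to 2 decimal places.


ratio = compressed/original = 4669/9834 = 0.474781
savings = 1 - ratio = 1 - 0.474781 = 0.525219
as a percentage: 0.525219 * 100 = 52.52%

Space savings = 1 - 4669/9834 = 52.52%


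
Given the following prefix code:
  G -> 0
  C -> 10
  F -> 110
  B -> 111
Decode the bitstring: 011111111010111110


Decoding step by step:
Bits 0 -> G
Bits 111 -> B
Bits 111 -> B
Bits 110 -> F
Bits 10 -> C
Bits 111 -> B
Bits 110 -> F


Decoded message: GBBFCBF


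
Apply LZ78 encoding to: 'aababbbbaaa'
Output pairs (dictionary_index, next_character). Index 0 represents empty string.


LZ78 encoding steps:
Dictionary: {0: ''}
Step 1: w='' (idx 0), next='a' -> output (0, 'a'), add 'a' as idx 1
Step 2: w='a' (idx 1), next='b' -> output (1, 'b'), add 'ab' as idx 2
Step 3: w='ab' (idx 2), next='b' -> output (2, 'b'), add 'abb' as idx 3
Step 4: w='' (idx 0), next='b' -> output (0, 'b'), add 'b' as idx 4
Step 5: w='b' (idx 4), next='a' -> output (4, 'a'), add 'ba' as idx 5
Step 6: w='a' (idx 1), next='a' -> output (1, 'a'), add 'aa' as idx 6


Encoded: [(0, 'a'), (1, 'b'), (2, 'b'), (0, 'b'), (4, 'a'), (1, 'a')]


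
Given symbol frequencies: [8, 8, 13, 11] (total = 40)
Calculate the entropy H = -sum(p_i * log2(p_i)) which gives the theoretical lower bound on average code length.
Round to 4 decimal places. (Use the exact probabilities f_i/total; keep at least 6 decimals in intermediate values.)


Per-symbol terms -p_i * log2(p_i) with p_i = f_i/40:
  p = 8/40 = 0.200000: log2(p) = -2.321928, -p*log2(p) = 0.464386
  p = 8/40 = 0.200000: log2(p) = -2.321928, -p*log2(p) = 0.464386
  p = 13/40 = 0.325000: log2(p) = -1.621488, -p*log2(p) = 0.526984
  p = 11/40 = 0.275000: log2(p) = -1.862496, -p*log2(p) = 0.512187
H = 0.464386 + 0.464386 + 0.526984 + 0.512187 = 1.967943

H = 1.9679 bits/symbol


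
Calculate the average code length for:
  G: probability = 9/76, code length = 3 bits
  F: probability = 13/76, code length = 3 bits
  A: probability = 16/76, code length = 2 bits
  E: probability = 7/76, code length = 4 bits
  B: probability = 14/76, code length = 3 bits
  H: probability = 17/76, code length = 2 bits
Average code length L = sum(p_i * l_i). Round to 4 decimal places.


Weighted contributions p_i * l_i:
  G: (9/76) * 3 = 27/76
  F: (13/76) * 3 = 39/76
  A: (16/76) * 2 = 32/76
  E: (7/76) * 4 = 28/76
  B: (14/76) * 3 = 42/76
  H: (17/76) * 2 = 34/76
Sum = (27 + 39 + 32 + 28 + 42 + 34)/76 = 202/76

L = 202/76 = 2.6579 bits/symbol


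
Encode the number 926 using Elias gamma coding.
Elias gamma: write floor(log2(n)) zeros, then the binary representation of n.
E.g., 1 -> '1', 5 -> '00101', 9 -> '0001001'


num_bits = floor(log2(926)) + 1 = 10
leading_zeros = num_bits - 1 = 9
binary(926) = 1110011110

Elias gamma(926) = '000000000' + '1110011110' = 0000000001110011110 (19 bits)


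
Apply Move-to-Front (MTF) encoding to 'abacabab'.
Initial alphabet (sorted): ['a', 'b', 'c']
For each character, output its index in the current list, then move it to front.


MTF encoding:
'a': index 0 in ['a', 'b', 'c'] -> ['a', 'b', 'c']
'b': index 1 in ['a', 'b', 'c'] -> ['b', 'a', 'c']
'a': index 1 in ['b', 'a', 'c'] -> ['a', 'b', 'c']
'c': index 2 in ['a', 'b', 'c'] -> ['c', 'a', 'b']
'a': index 1 in ['c', 'a', 'b'] -> ['a', 'c', 'b']
'b': index 2 in ['a', 'c', 'b'] -> ['b', 'a', 'c']
'a': index 1 in ['b', 'a', 'c'] -> ['a', 'b', 'c']
'b': index 1 in ['a', 'b', 'c'] -> ['b', 'a', 'c']


Output: [0, 1, 1, 2, 1, 2, 1, 1]


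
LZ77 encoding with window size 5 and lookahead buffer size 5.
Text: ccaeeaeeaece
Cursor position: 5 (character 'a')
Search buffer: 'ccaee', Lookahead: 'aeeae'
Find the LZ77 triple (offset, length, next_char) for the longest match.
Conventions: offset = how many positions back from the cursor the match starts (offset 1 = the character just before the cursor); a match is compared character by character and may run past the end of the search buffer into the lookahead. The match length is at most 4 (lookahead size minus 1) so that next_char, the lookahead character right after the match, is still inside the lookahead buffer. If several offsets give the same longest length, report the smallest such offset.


Try each offset into the search buffer:
  offset=1 (pos 4, char 'e'): match length 0
  offset=2 (pos 3, char 'e'): match length 0
  offset=3 (pos 2, char 'a'): match length 4
  offset=4 (pos 1, char 'c'): match length 0
  offset=5 (pos 0, char 'c'): match length 0
Longest match has length 4 at offset 3.
next_char = character at position 5 + 4 = 9 -> 'e'

Best match: offset=3, length=4 (matching 'aeea' starting at position 2)
LZ77 triple: (3, 4, 'e')


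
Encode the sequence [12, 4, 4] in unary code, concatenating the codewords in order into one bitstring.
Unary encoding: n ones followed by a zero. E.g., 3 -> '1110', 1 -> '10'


Encode each number as n ones followed by a terminating 0:
  12 -> 1111111111110 (13 bits)
  4 -> 11110 (5 bits)
  4 -> 11110 (5 bits)
Total length = 13 + 5 + 5 = 23 bits.

Unary([12, 4, 4]) = 11111111111101111011110 (23 bits)


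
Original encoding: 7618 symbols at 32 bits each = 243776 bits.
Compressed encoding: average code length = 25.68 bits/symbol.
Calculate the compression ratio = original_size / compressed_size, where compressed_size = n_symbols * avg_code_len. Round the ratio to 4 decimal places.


original_size = n_symbols * orig_bits = 7618 * 32 = 243776 bits
compressed_size = n_symbols * avg_code_len = 7618 * 25.68 = 195630.24 bits
ratio = original_size / compressed_size = 243776 / 195630.24 = 1.2461

Compression ratio = 1.2461


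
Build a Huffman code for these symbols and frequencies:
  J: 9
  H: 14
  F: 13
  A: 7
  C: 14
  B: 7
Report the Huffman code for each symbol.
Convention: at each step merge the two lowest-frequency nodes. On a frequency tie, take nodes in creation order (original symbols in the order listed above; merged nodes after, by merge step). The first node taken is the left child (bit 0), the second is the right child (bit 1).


Huffman tree construction:
Step 1: Merge A(7) + B(7) = 14
Step 2: Merge J(9) + F(13) = 22
Step 3: Merge H(14) + C(14) = 28
Step 4: Merge (A+B)(14) + (J+F)(22) = 36
Step 5: Merge (H+C)(28) + ((A+B)+(J+F))(36) = 64
Read each symbol's code off the tree from the root (left child = 0, right child = 1).

Codes:
  J: 110 (length 3)
  H: 00 (length 2)
  F: 111 (length 3)
  A: 100 (length 3)
  C: 01 (length 2)
  B: 101 (length 3)
Average code length: 164/64 = 2.5625 bits/symbol


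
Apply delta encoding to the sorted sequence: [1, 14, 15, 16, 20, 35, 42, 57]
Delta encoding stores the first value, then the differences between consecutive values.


First value: 1
Deltas:
  14 - 1 = 13
  15 - 14 = 1
  16 - 15 = 1
  20 - 16 = 4
  35 - 20 = 15
  42 - 35 = 7
  57 - 42 = 15


Delta encoded: [1, 13, 1, 1, 4, 15, 7, 15]


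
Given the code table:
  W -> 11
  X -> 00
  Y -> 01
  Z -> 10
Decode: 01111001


Decoding:
01 -> Y
11 -> W
10 -> Z
01 -> Y


Result: YWZY


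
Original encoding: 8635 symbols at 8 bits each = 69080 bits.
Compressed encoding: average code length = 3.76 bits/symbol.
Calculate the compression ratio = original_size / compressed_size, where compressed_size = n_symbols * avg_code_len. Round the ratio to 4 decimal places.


original_size = n_symbols * orig_bits = 8635 * 8 = 69080 bits
compressed_size = n_symbols * avg_code_len = 8635 * 3.76 = 32467.6 bits
ratio = original_size / compressed_size = 69080 / 32467.6 = 2.1277

Compression ratio = 2.1277


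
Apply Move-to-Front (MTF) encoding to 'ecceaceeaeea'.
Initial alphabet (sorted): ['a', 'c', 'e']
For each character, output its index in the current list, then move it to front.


MTF encoding:
'e': index 2 in ['a', 'c', 'e'] -> ['e', 'a', 'c']
'c': index 2 in ['e', 'a', 'c'] -> ['c', 'e', 'a']
'c': index 0 in ['c', 'e', 'a'] -> ['c', 'e', 'a']
'e': index 1 in ['c', 'e', 'a'] -> ['e', 'c', 'a']
'a': index 2 in ['e', 'c', 'a'] -> ['a', 'e', 'c']
'c': index 2 in ['a', 'e', 'c'] -> ['c', 'a', 'e']
'e': index 2 in ['c', 'a', 'e'] -> ['e', 'c', 'a']
'e': index 0 in ['e', 'c', 'a'] -> ['e', 'c', 'a']
'a': index 2 in ['e', 'c', 'a'] -> ['a', 'e', 'c']
'e': index 1 in ['a', 'e', 'c'] -> ['e', 'a', 'c']
'e': index 0 in ['e', 'a', 'c'] -> ['e', 'a', 'c']
'a': index 1 in ['e', 'a', 'c'] -> ['a', 'e', 'c']


Output: [2, 2, 0, 1, 2, 2, 2, 0, 2, 1, 0, 1]


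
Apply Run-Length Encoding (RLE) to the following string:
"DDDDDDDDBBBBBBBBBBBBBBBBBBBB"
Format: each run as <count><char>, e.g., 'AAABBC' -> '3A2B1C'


Scanning runs left to right:
  i=0: run of 'D' x 8 -> '8D'
  i=8: run of 'B' x 20 -> '20B'

RLE = 8D20B


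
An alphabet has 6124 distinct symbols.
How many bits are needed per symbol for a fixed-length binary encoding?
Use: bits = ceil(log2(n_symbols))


log2(6124) = 12.5803
Bracket: 2^12 = 4096 < 6124 <= 2^13 = 8192
So ceil(log2(6124)) = 13

bits = ceil(log2(6124)) = ceil(12.5803) = 13 bits


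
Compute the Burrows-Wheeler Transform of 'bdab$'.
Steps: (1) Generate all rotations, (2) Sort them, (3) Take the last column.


Rotations (sorted):
  0: $bdab -> last char: b
  1: ab$bd -> last char: d
  2: b$bda -> last char: a
  3: bdab$ -> last char: $
  4: dab$b -> last char: b


BWT = bda$b


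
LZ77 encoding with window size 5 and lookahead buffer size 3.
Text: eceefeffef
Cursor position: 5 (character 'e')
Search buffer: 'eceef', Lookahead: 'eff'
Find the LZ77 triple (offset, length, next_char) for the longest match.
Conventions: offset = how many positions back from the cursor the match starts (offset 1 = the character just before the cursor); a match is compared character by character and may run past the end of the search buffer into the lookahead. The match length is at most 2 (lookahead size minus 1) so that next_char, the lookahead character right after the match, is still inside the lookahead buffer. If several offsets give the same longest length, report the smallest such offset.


Try each offset into the search buffer:
  offset=1 (pos 4, char 'f'): match length 0
  offset=2 (pos 3, char 'e'): match length 2
  offset=3 (pos 2, char 'e'): match length 1
  offset=4 (pos 1, char 'c'): match length 0
  offset=5 (pos 0, char 'e'): match length 1
Longest match has length 2 at offset 2.
next_char = character at position 5 + 2 = 7 -> 'f'

Best match: offset=2, length=2 (matching 'ef' starting at position 3)
LZ77 triple: (2, 2, 'f')


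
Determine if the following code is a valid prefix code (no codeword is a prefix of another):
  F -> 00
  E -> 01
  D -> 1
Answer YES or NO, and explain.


Checking each pair (does one codeword prefix another?):
  F='00' vs E='01': no prefix
  F='00' vs D='1': no prefix
  E='01' vs F='00': no prefix
  E='01' vs D='1': no prefix
  D='1' vs F='00': no prefix
  D='1' vs E='01': no prefix
No violation found over all pairs.

YES -- this is a valid prefix code. No codeword is a prefix of any other codeword.


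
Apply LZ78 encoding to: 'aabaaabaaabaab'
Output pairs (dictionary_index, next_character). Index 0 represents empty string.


LZ78 encoding steps:
Dictionary: {0: ''}
Step 1: w='' (idx 0), next='a' -> output (0, 'a'), add 'a' as idx 1
Step 2: w='a' (idx 1), next='b' -> output (1, 'b'), add 'ab' as idx 2
Step 3: w='a' (idx 1), next='a' -> output (1, 'a'), add 'aa' as idx 3
Step 4: w='ab' (idx 2), next='a' -> output (2, 'a'), add 'aba' as idx 4
Step 5: w='aa' (idx 3), next='b' -> output (3, 'b'), add 'aab' as idx 5
Step 6: w='aab' (idx 5), end of input -> output (5, '')


Encoded: [(0, 'a'), (1, 'b'), (1, 'a'), (2, 'a'), (3, 'b'), (5, '')]


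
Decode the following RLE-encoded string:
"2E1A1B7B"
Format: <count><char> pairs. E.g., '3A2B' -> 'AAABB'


Expanding each <count><char> pair:
  2E -> 'EE'
  1A -> 'A'
  1B -> 'B'
  7B -> 'BBBBBBB'

Decoded = EEABBBBBBBB


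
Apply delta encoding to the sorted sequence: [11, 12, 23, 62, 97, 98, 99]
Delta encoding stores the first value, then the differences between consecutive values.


First value: 11
Deltas:
  12 - 11 = 1
  23 - 12 = 11
  62 - 23 = 39
  97 - 62 = 35
  98 - 97 = 1
  99 - 98 = 1


Delta encoded: [11, 1, 11, 39, 35, 1, 1]


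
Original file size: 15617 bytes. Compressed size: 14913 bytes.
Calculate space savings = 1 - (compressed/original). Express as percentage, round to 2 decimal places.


ratio = compressed/original = 14913/15617 = 0.954921
savings = 1 - ratio = 1 - 0.954921 = 0.045079
as a percentage: 0.045079 * 100 = 4.51%

Space savings = 1 - 14913/15617 = 4.51%


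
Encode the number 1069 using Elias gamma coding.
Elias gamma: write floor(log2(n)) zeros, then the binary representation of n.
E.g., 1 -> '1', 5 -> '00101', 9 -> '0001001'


num_bits = floor(log2(1069)) + 1 = 11
leading_zeros = num_bits - 1 = 10
binary(1069) = 10000101101

Elias gamma(1069) = '0000000000' + '10000101101' = 000000000010000101101 (21 bits)


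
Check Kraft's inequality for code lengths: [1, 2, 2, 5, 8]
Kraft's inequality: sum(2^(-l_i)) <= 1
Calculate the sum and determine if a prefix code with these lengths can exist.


Sum = 2^(-1) + 2^(-2) + 2^(-2) + 2^(-5) + 2^(-8)
    = 0.5 + 0.25 + 0.25 + 0.03125 + 0.00390625
    = 265/256 = 1.03515625
Since 1.03515625 > 1, Kraft's inequality is NOT satisfied.
A prefix code with these lengths CANNOT exist.

Kraft sum = 1.03515625. Not satisfied.


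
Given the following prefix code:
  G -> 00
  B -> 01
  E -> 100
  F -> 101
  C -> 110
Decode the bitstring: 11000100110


Decoding step by step:
Bits 110 -> C
Bits 00 -> G
Bits 100 -> E
Bits 110 -> C


Decoded message: CGEC


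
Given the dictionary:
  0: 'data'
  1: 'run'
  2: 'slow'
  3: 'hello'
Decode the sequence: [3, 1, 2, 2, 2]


Look up each index in the dictionary:
  3 -> 'hello'
  1 -> 'run'
  2 -> 'slow'
  2 -> 'slow'
  2 -> 'slow'

Decoded: "hello run slow slow slow"


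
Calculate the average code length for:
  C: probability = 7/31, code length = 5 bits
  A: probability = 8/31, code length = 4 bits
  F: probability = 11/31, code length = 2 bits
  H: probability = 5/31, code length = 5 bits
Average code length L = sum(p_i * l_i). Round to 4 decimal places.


Weighted contributions p_i * l_i:
  C: (7/31) * 5 = 35/31
  A: (8/31) * 4 = 32/31
  F: (11/31) * 2 = 22/31
  H: (5/31) * 5 = 25/31
Sum = (35 + 32 + 22 + 25)/31 = 114/31

L = 114/31 = 3.6774 bits/symbol


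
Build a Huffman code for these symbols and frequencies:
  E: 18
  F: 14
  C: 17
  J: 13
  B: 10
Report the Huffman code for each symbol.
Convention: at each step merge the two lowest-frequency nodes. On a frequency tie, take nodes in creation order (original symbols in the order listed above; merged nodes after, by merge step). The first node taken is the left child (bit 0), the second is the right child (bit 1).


Huffman tree construction:
Step 1: Merge B(10) + J(13) = 23
Step 2: Merge F(14) + C(17) = 31
Step 3: Merge E(18) + (B+J)(23) = 41
Step 4: Merge (F+C)(31) + (E+(B+J))(41) = 72
Read each symbol's code off the tree from the root (left child = 0, right child = 1).

Codes:
  E: 10 (length 2)
  F: 00 (length 2)
  C: 01 (length 2)
  J: 111 (length 3)
  B: 110 (length 3)
Average code length: 167/72 = 2.3194 bits/symbol


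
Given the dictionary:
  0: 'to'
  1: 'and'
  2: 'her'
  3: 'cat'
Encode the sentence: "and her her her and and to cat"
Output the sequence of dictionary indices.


Look up each word in the dictionary:
  'and' -> 1
  'her' -> 2
  'her' -> 2
  'her' -> 2
  'and' -> 1
  'and' -> 1
  'to' -> 0
  'cat' -> 3

Encoded: [1, 2, 2, 2, 1, 1, 0, 3]


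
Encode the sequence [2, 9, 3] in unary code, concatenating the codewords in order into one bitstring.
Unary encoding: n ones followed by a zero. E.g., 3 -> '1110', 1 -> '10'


Encode each number as n ones followed by a terminating 0:
  2 -> 110 (3 bits)
  9 -> 1111111110 (10 bits)
  3 -> 1110 (4 bits)
Total length = 3 + 10 + 4 = 17 bits.

Unary([2, 9, 3]) = 11011111111101110 (17 bits)


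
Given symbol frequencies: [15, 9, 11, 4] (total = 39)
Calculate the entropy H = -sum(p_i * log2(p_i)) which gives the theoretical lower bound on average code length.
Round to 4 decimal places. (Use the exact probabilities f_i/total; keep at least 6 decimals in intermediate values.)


Per-symbol terms -p_i * log2(p_i) with p_i = f_i/39:
  p = 15/39 = 0.384615: log2(p) = -1.378512, -p*log2(p) = 0.530197
  p = 9/39 = 0.230769: log2(p) = -2.115477, -p*log2(p) = 0.488187
  p = 11/39 = 0.282051: log2(p) = -1.825971, -p*log2(p) = 0.515017
  p = 4/39 = 0.102564: log2(p) = -3.285402, -p*log2(p) = 0.336964
H = 0.530197 + 0.488187 + 0.515017 + 0.336964 = 1.870365

H = 1.8704 bits/symbol


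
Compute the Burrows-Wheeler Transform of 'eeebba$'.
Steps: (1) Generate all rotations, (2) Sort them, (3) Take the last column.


Rotations (sorted):
  0: $eeebba -> last char: a
  1: a$eeebb -> last char: b
  2: ba$eeeb -> last char: b
  3: bba$eee -> last char: e
  4: ebba$ee -> last char: e
  5: eebba$e -> last char: e
  6: eeebba$ -> last char: $


BWT = abbeee$


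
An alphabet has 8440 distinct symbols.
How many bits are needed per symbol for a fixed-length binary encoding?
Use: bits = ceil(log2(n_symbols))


log2(8440) = 13.043
Bracket: 2^13 = 8192 < 8440 <= 2^14 = 16384
So ceil(log2(8440)) = 14

bits = ceil(log2(8440)) = ceil(13.043) = 14 bits


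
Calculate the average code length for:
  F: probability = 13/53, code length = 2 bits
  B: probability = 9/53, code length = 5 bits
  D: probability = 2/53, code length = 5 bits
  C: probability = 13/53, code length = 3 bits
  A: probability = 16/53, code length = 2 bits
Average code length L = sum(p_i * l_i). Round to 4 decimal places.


Weighted contributions p_i * l_i:
  F: (13/53) * 2 = 26/53
  B: (9/53) * 5 = 45/53
  D: (2/53) * 5 = 10/53
  C: (13/53) * 3 = 39/53
  A: (16/53) * 2 = 32/53
Sum = (26 + 45 + 10 + 39 + 32)/53 = 152/53

L = 152/53 = 2.8679 bits/symbol


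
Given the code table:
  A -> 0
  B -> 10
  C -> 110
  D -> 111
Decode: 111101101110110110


Decoding:
111 -> D
10 -> B
110 -> C
111 -> D
0 -> A
110 -> C
110 -> C


Result: DBCDACC


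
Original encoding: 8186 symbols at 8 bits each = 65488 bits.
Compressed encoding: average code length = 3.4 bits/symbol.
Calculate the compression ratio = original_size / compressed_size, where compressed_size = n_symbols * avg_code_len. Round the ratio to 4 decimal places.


original_size = n_symbols * orig_bits = 8186 * 8 = 65488 bits
compressed_size = n_symbols * avg_code_len = 8186 * 3.4 = 27832.4 bits
ratio = original_size / compressed_size = 65488 / 27832.4 = 2.3529

Compression ratio = 2.3529


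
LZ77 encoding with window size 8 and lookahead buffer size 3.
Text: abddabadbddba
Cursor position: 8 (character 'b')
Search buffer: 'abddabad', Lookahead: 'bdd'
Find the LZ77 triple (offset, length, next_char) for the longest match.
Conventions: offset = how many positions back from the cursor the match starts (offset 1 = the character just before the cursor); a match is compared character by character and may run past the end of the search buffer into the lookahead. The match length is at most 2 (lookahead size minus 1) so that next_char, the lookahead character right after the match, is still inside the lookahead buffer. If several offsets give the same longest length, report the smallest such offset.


Try each offset into the search buffer:
  offset=1 (pos 7, char 'd'): match length 0
  offset=2 (pos 6, char 'a'): match length 0
  offset=3 (pos 5, char 'b'): match length 1
  offset=4 (pos 4, char 'a'): match length 0
  offset=5 (pos 3, char 'd'): match length 0
  offset=6 (pos 2, char 'd'): match length 0
  offset=7 (pos 1, char 'b'): match length 2
  offset=8 (pos 0, char 'a'): match length 0
Longest match has length 2 at offset 7.
next_char = character at position 8 + 2 = 10 -> 'd'

Best match: offset=7, length=2 (matching 'bd' starting at position 1)
LZ77 triple: (7, 2, 'd')


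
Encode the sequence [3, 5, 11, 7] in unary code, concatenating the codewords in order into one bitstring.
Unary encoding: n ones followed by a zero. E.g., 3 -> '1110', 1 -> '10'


Encode each number as n ones followed by a terminating 0:
  3 -> 1110 (4 bits)
  5 -> 111110 (6 bits)
  11 -> 111111111110 (12 bits)
  7 -> 11111110 (8 bits)
Total length = 4 + 6 + 12 + 8 = 30 bits.

Unary([3, 5, 11, 7]) = 111011111011111111111011111110 (30 bits)


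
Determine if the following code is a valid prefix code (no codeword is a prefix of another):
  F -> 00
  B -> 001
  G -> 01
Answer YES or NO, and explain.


Checking each pair (does one codeword prefix another?):
  F='00' vs B='001': prefix -- VIOLATION

NO -- this is NOT a valid prefix code. F (00) is a prefix of B (001).


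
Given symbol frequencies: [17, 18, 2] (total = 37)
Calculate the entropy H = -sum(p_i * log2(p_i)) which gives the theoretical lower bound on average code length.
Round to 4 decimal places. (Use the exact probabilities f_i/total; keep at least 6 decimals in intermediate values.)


Per-symbol terms -p_i * log2(p_i) with p_i = f_i/37:
  p = 17/37 = 0.459459: log2(p) = -1.121991, -p*log2(p) = 0.515509
  p = 18/37 = 0.486486: log2(p) = -1.039528, -p*log2(p) = 0.505717
  p = 2/37 = 0.054054: log2(p) = -4.209453, -p*log2(p) = 0.227538
H = 0.515509 + 0.505717 + 0.227538 = 1.248764

H = 1.2488 bits/symbol


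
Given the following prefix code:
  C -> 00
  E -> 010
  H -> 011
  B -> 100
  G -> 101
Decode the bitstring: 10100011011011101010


Decoding step by step:
Bits 101 -> G
Bits 00 -> C
Bits 011 -> H
Bits 011 -> H
Bits 011 -> H
Bits 101 -> G
Bits 010 -> E


Decoded message: GCHHHGE


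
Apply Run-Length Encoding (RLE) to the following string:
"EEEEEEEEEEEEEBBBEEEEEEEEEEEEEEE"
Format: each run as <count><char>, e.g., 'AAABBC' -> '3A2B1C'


Scanning runs left to right:
  i=0: run of 'E' x 13 -> '13E'
  i=13: run of 'B' x 3 -> '3B'
  i=16: run of 'E' x 15 -> '15E'

RLE = 13E3B15E


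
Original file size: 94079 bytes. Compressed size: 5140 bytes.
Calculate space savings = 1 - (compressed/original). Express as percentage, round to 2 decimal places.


ratio = compressed/original = 5140/94079 = 0.054635
savings = 1 - ratio = 1 - 0.054635 = 0.945365
as a percentage: 0.945365 * 100 = 94.54%

Space savings = 1 - 5140/94079 = 94.54%


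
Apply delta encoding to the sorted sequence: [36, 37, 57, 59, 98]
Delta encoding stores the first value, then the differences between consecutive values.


First value: 36
Deltas:
  37 - 36 = 1
  57 - 37 = 20
  59 - 57 = 2
  98 - 59 = 39


Delta encoded: [36, 1, 20, 2, 39]


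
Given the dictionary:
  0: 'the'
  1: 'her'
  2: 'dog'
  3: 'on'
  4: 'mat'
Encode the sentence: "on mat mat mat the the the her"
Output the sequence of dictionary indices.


Look up each word in the dictionary:
  'on' -> 3
  'mat' -> 4
  'mat' -> 4
  'mat' -> 4
  'the' -> 0
  'the' -> 0
  'the' -> 0
  'her' -> 1

Encoded: [3, 4, 4, 4, 0, 0, 0, 1]


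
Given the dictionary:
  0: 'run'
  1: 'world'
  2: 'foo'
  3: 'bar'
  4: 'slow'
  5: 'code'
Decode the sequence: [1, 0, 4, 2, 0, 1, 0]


Look up each index in the dictionary:
  1 -> 'world'
  0 -> 'run'
  4 -> 'slow'
  2 -> 'foo'
  0 -> 'run'
  1 -> 'world'
  0 -> 'run'

Decoded: "world run slow foo run world run"


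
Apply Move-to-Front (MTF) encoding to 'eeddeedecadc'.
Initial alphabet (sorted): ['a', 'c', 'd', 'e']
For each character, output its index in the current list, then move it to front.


MTF encoding:
'e': index 3 in ['a', 'c', 'd', 'e'] -> ['e', 'a', 'c', 'd']
'e': index 0 in ['e', 'a', 'c', 'd'] -> ['e', 'a', 'c', 'd']
'd': index 3 in ['e', 'a', 'c', 'd'] -> ['d', 'e', 'a', 'c']
'd': index 0 in ['d', 'e', 'a', 'c'] -> ['d', 'e', 'a', 'c']
'e': index 1 in ['d', 'e', 'a', 'c'] -> ['e', 'd', 'a', 'c']
'e': index 0 in ['e', 'd', 'a', 'c'] -> ['e', 'd', 'a', 'c']
'd': index 1 in ['e', 'd', 'a', 'c'] -> ['d', 'e', 'a', 'c']
'e': index 1 in ['d', 'e', 'a', 'c'] -> ['e', 'd', 'a', 'c']
'c': index 3 in ['e', 'd', 'a', 'c'] -> ['c', 'e', 'd', 'a']
'a': index 3 in ['c', 'e', 'd', 'a'] -> ['a', 'c', 'e', 'd']
'd': index 3 in ['a', 'c', 'e', 'd'] -> ['d', 'a', 'c', 'e']
'c': index 2 in ['d', 'a', 'c', 'e'] -> ['c', 'd', 'a', 'e']


Output: [3, 0, 3, 0, 1, 0, 1, 1, 3, 3, 3, 2]


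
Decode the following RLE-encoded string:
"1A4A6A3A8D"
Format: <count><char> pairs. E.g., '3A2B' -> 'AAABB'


Expanding each <count><char> pair:
  1A -> 'A'
  4A -> 'AAAA'
  6A -> 'AAAAAA'
  3A -> 'AAA'
  8D -> 'DDDDDDDD'

Decoded = AAAAAAAAAAAAAADDDDDDDD


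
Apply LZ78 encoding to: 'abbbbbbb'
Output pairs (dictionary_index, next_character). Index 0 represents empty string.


LZ78 encoding steps:
Dictionary: {0: ''}
Step 1: w='' (idx 0), next='a' -> output (0, 'a'), add 'a' as idx 1
Step 2: w='' (idx 0), next='b' -> output (0, 'b'), add 'b' as idx 2
Step 3: w='b' (idx 2), next='b' -> output (2, 'b'), add 'bb' as idx 3
Step 4: w='bb' (idx 3), next='b' -> output (3, 'b'), add 'bbb' as idx 4
Step 5: w='b' (idx 2), end of input -> output (2, '')


Encoded: [(0, 'a'), (0, 'b'), (2, 'b'), (3, 'b'), (2, '')]


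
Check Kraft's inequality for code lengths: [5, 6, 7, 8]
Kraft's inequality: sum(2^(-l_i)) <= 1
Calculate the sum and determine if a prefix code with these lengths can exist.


Sum = 2^(-5) + 2^(-6) + 2^(-7) + 2^(-8)
    = 0.03125 + 0.015625 + 0.0078125 + 0.00390625
    = 15/256 = 0.05859375
Since 0.05859375 <= 1, Kraft's inequality IS satisfied.
A prefix code with these lengths CAN exist.

Kraft sum = 0.05859375. Satisfied.


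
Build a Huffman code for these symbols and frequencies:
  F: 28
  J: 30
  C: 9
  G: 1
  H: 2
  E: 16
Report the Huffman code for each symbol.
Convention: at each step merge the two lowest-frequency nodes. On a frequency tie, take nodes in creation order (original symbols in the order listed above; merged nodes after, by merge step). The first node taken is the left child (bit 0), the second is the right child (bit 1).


Huffman tree construction:
Step 1: Merge G(1) + H(2) = 3
Step 2: Merge (G+H)(3) + C(9) = 12
Step 3: Merge ((G+H)+C)(12) + E(16) = 28
Step 4: Merge F(28) + (((G+H)+C)+E)(28) = 56
Step 5: Merge J(30) + (F+(((G+H)+C)+E))(56) = 86
Read each symbol's code off the tree from the root (left child = 0, right child = 1).

Codes:
  F: 10 (length 2)
  J: 0 (length 1)
  C: 1101 (length 4)
  G: 11000 (length 5)
  H: 11001 (length 5)
  E: 111 (length 3)
Average code length: 185/86 = 2.1512 bits/symbol


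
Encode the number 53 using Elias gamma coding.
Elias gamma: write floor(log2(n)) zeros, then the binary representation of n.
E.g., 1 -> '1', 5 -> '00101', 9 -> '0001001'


num_bits = floor(log2(53)) + 1 = 6
leading_zeros = num_bits - 1 = 5
binary(53) = 110101

Elias gamma(53) = '00000' + '110101' = 00000110101 (11 bits)


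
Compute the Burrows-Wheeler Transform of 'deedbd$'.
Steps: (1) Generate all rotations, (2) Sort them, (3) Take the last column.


Rotations (sorted):
  0: $deedbd -> last char: d
  1: bd$deed -> last char: d
  2: d$deedb -> last char: b
  3: dbd$dee -> last char: e
  4: deedbd$ -> last char: $
  5: edbd$de -> last char: e
  6: eedbd$d -> last char: d


BWT = ddbe$ed


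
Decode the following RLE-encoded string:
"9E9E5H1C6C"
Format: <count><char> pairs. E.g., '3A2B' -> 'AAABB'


Expanding each <count><char> pair:
  9E -> 'EEEEEEEEE'
  9E -> 'EEEEEEEEE'
  5H -> 'HHHHH'
  1C -> 'C'
  6C -> 'CCCCCC'

Decoded = EEEEEEEEEEEEEEEEEEHHHHHCCCCCCC


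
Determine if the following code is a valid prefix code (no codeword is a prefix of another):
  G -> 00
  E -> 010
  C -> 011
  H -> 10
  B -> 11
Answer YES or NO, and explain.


Checking each pair (does one codeword prefix another?):
  G='00' vs E='010': no prefix
  G='00' vs C='011': no prefix
  G='00' vs H='10': no prefix
  G='00' vs B='11': no prefix
  E='010' vs G='00': no prefix
  E='010' vs C='011': no prefix
  E='010' vs H='10': no prefix
  E='010' vs B='11': no prefix
  C='011' vs G='00': no prefix
  C='011' vs E='010': no prefix
  C='011' vs H='10': no prefix
  C='011' vs B='11': no prefix
  H='10' vs G='00': no prefix
  H='10' vs E='010': no prefix
  H='10' vs C='011': no prefix
  H='10' vs B='11': no prefix
  B='11' vs G='00': no prefix
  B='11' vs E='010': no prefix
  B='11' vs C='011': no prefix
  B='11' vs H='10': no prefix
No violation found over all pairs.

YES -- this is a valid prefix code. No codeword is a prefix of any other codeword.


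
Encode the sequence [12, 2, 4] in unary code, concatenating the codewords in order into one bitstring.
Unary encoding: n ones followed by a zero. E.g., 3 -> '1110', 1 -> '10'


Encode each number as n ones followed by a terminating 0:
  12 -> 1111111111110 (13 bits)
  2 -> 110 (3 bits)
  4 -> 11110 (5 bits)
Total length = 13 + 3 + 5 = 21 bits.

Unary([12, 2, 4]) = 111111111111011011110 (21 bits)


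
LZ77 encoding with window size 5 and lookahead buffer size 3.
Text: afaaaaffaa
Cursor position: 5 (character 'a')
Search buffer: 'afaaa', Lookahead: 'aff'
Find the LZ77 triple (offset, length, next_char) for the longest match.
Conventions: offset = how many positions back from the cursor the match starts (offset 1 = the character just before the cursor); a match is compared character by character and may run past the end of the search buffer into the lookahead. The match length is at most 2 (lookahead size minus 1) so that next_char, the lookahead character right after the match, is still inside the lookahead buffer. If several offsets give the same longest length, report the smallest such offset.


Try each offset into the search buffer:
  offset=1 (pos 4, char 'a'): match length 1
  offset=2 (pos 3, char 'a'): match length 1
  offset=3 (pos 2, char 'a'): match length 1
  offset=4 (pos 1, char 'f'): match length 0
  offset=5 (pos 0, char 'a'): match length 2
Longest match has length 2 at offset 5.
next_char = character at position 5 + 2 = 7 -> 'f'

Best match: offset=5, length=2 (matching 'af' starting at position 0)
LZ77 triple: (5, 2, 'f')
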